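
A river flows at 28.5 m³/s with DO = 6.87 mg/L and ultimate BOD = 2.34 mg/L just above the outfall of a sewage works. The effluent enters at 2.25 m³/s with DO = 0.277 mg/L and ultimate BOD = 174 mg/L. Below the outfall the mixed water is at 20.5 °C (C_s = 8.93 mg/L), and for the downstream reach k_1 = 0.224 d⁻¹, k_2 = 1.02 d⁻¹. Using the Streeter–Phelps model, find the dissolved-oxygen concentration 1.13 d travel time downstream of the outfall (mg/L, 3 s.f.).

Mixed DO = (28.5×6.87 + 2.25×0.277)/(28.5+2.25) = 196.4/30.75 = 6.388 mg/L.
Mixed L₀ = (28.5×2.34 + 2.25×174)/(30.75) = 458.2/30.75 = 14.90 mg/L.
Initial deficit D₀ = C_s − DO₀ = 8.93 − 6.388 = 2.542 mg/L.
D(1.13) = [0.224×14.90/(1.02−0.224)](e^(−0.224×1.13) − e^(−1.02×1.13)) + 2.542 e^(−1.02×1.13)
= 4.193 × (0.7764 − 0.3158) + 2.542 × 0.3158 = 2.734 mg/L.
DO = 8.93 − 2.734 = 6.196 mg/L.

DO ≈ 6.20 mg/L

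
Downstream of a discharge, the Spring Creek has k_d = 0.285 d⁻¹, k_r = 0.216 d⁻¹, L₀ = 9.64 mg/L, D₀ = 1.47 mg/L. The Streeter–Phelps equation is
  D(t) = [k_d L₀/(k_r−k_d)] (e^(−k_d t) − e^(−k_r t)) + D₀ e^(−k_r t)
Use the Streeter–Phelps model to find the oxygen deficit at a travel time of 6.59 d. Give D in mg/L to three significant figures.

k_d L₀/(k_r−k_d) = 0.285×9.64/(0.216−0.285) = 2.747/-0.06900 = -39.82 mg/L.
e^(−k_d t) = e^(−0.285×6.590) = 0.1529; e^(−k_r t) = e^(−0.216×6.590) = 0.2409.
D = -39.82 × (0.1529 − 0.2409) + 1.47 × 0.2409 = 3.504 + 0.3541 = 3.858 mg/L.

D ≈ 3.86 mg/L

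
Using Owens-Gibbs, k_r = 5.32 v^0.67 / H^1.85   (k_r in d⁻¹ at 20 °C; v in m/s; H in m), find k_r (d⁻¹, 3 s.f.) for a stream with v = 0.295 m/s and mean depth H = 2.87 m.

k_r ≈ 0.334 d⁻¹

k_r = 5.32 × 0.295^0.67 / 2.87^1.85 = 5.32 × 0.4413 / 7.032 = 0.3339 d⁻¹.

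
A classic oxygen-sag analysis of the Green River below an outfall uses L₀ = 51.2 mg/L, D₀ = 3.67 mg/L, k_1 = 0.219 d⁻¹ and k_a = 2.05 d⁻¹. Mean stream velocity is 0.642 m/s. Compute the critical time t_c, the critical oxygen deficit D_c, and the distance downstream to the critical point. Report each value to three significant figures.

t_c ≈ 0.722 d; D_c ≈ 4.67 mg/L; x_c ≈ 40.0 km

With k_a/k_1 = 9.361 and 1 − D₀(k_a−k_1)/(k_1 L₀) = 0.4007,
t_c = ln(9.361 × 0.4007) / (2.05 − 0.219) = ln(3.751) / 1.831 = 1.322/1.831 = 0.7220 d.
L(t_c) = L₀ e^(−k_1 t_c) = 51.2 × 0.8537 = 43.71 mg/L, and at the critical point k_a D_c = k_1 L, so D_c = (0.219/2.05) × 43.71 = 4.670 mg/L.
x_c = v t_c = 0.642 m/s × 0.7220 d × 86400 s/d = 40050 m ≈ 40.0 km.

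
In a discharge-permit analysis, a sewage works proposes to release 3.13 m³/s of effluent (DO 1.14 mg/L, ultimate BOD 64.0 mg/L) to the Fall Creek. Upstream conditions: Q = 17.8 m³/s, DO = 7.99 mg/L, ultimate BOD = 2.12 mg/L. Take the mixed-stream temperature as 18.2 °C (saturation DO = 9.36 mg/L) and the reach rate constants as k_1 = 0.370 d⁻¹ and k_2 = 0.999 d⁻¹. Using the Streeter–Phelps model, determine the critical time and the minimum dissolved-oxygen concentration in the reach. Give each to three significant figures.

t_c ≈ 0.875 d; minimum DO ≈ 6.31 mg/L

Mixed DO = (17.8×7.99 + 3.13×1.14)/(17.8+3.13) = 145.8/20.93 = 6.966 mg/L.
Mixed L₀ = (17.8×2.12 + 3.13×64.0)/(20.93) = 238.1/20.93 = 11.37 mg/L.
Initial deficit D₀ = C_s − DO₀ = 9.36 − 6.966 = 2.394 mg/L.
t_c = (1/0.6290) ln[(0.999/0.370)(1 − 2.394×0.6290/(0.370×11.37))] = 1.590 × ln(1.734) = 0.8748 d.
D_c = (0.370/0.999) × 11.37 × e^(−0.370×0.8748) = 0.3704 × 11.37 × 0.7235 = 3.048 mg/L.
Minimum DO = 9.36 − 3.048 = 6.312 mg/L.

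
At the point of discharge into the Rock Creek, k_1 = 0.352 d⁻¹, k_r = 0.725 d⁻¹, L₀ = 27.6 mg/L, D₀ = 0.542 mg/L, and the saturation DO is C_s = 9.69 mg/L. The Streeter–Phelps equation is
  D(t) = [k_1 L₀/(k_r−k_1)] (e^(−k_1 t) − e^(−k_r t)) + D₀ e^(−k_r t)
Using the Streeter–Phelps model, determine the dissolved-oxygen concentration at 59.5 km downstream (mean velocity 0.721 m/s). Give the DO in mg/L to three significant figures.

Travel time t = x/v = 59.5 km / (0.721 m/s) = 59500 m / 0.721 m/s = 82520 s = 0.9551 d.
k_1 L₀/(k_r−k_1) = 0.352×27.6/(0.725−0.352) = 9.715/0.3730 = 26.05 mg/L.
e^(−k_1 t) = e^(−0.352×0.9551) = 0.7145; e^(−k_r t) = e^(−0.725×0.9551) = 0.5003.
D = 26.05 × (0.7145 − 0.5003) + 0.542 × 0.5003 = 5.577 + 0.2712 = 5.849 mg/L.
DO = C_s − D = 9.69 − 5.849 = 3.841 mg/L.

DO ≈ 3.84 mg/L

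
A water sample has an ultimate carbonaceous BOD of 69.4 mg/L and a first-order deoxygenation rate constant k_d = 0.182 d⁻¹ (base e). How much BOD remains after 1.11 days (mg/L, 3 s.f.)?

L ≈ 56.7 mg/L

L_t = L₀ e^(−k_d t) = 69.4 × e^(−0.182×1.11) = 69.4 × 0.8171 = 56.71 mg/L.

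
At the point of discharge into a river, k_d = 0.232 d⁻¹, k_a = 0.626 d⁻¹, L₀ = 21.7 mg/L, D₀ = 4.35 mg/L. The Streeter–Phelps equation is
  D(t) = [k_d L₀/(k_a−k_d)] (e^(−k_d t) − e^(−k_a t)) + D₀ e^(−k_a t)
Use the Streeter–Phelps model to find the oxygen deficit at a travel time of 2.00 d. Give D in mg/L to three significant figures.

D ≈ 5.62 mg/L

k_d L₀/(k_a−k_d) = 0.232×21.7/(0.626−0.232) = 5.034/0.3940 = 12.78 mg/L.
e^(−k_d t) = e^(−0.232×2.000) = 0.6288; e^(−k_a t) = e^(−0.626×2.000) = 0.2859.
D = 12.78 × (0.6288 − 0.2859) + 4.35 × 0.2859 = 4.381 + 1.244 = 5.624 mg/L.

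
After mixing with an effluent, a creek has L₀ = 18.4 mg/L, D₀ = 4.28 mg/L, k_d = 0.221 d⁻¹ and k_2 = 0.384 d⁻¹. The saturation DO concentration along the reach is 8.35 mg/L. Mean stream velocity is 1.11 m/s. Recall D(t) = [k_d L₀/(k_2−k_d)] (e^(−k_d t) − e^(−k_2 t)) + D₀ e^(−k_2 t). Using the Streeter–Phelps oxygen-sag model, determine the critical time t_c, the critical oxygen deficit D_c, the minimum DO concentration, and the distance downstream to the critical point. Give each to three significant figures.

t_c ≈ 2.23 d; D_c ≈ 6.46 mg/L; min DO ≈ 1.89 mg/L; x_c ≈ 214 km

With k_2/k_d = 1.738 and 1 − D₀(k_2−k_d)/(k_d L₀) = 0.8284,
t_c = ln(1.738 × 0.8284) / (0.384 − 0.221) = ln(1.439) / 0.1630 = 0.3643/0.1630 = 2.235 d.
D_c = (k_d/k_2) L₀ e^(−k_d t_c) = (0.221/0.384) × 18.4 × e^(−0.221×2.235) = 0.5755 × 18.4 × 0.6103 = 6.462 mg/L.
Minimum DO = C_s − D_c = 8.35 − 6.462 = 1.888 mg/L.
x_c = v t_c = 1.11 m/s × 2.235 d × 86400 s/d = 214300 m ≈ 214 km.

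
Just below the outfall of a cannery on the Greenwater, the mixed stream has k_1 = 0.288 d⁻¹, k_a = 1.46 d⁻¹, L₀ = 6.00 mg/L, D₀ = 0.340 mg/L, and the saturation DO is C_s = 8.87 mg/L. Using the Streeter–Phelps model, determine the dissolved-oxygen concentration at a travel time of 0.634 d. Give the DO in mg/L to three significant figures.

k_1 L₀/(k_a−k_1) = 0.288×6.00/(1.46−0.288) = 1.728/1.172 = 1.474 mg/L.
e^(−k_1 t) = e^(−0.288×0.6340) = 0.8331; e^(−k_a t) = e^(−1.46×0.6340) = 0.3963.
D = 1.474 × (0.8331 − 0.3963) + 0.340 × 0.3963 = 0.6441 + 0.1347 = 0.7788 mg/L.
DO = C_s − D = 8.87 − 0.7788 = 8.091 mg/L.

DO ≈ 8.09 mg/L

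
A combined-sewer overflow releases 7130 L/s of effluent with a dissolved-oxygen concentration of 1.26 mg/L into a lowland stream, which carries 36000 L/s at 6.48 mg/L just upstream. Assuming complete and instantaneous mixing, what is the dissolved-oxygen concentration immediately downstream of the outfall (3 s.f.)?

Flow-weighted mixing: C = (Q_r C_r + Q_w C_w)/(Q_r + Q_w)
= (36000×6.48 + 7130×1.26)/(36000 + 7130) = 242300/43130 = 5.617 mg/L.

5.62 mg/L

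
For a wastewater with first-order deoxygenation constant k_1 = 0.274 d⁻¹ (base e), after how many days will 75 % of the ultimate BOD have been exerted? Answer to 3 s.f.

t ≈ 5.06 d

y/L₀ = 1 − e^(−k_1 t) = 0.75 ⇒ e^(−k_1 t) = 0.250
t = −ln(0.250) / 0.274 = 1.386 / 0.274 = 5.059 d.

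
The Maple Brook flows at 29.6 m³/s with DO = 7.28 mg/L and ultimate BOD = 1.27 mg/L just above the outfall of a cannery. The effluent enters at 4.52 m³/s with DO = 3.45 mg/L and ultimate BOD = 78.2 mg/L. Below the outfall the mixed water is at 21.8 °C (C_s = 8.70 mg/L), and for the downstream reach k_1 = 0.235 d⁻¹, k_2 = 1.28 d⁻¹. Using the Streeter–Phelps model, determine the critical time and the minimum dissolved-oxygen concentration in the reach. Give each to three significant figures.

Mixed DO = (29.6×7.28 + 4.52×3.45)/(29.6+4.52) = 231.1/34.12 = 6.773 mg/L.
Mixed L₀ = (29.6×1.27 + 4.52×78.2)/(34.12) = 391.1/34.12 = 11.46 mg/L.
Initial deficit D₀ = C_s − DO₀ = 8.70 − 6.773 = 1.927 mg/L.
t_c = (1/1.045) ln[(1.28/0.235)(1 − 1.927×1.045/(0.235×11.46))] = 0.9569 × ln(1.374) = 0.3038 d.
D_c = (0.235/1.28) × 11.46 × e^(−0.235×0.3038) = 0.1836 × 11.46 × 0.9311 = 1.959 mg/L.
Minimum DO = 8.70 − 1.959 = 6.741 mg/L.

t_c ≈ 0.304 d; minimum DO ≈ 6.74 mg/L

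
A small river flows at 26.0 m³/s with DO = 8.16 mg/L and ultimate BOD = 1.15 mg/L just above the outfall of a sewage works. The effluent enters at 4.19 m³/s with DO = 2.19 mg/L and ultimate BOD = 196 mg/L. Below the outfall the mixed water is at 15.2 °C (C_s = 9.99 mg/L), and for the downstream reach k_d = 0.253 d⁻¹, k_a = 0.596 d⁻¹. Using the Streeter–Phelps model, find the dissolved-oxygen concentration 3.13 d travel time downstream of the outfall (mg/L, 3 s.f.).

DO ≈ 3.38 mg/L

Mixed DO = (26.0×8.16 + 4.19×2.19)/(26.0+4.19) = 221.3/30.19 = 7.331 mg/L.
Mixed L₀ = (26.0×1.15 + 4.19×196)/(30.19) = 851.1/30.19 = 28.19 mg/L.
Initial deficit D₀ = C_s − DO₀ = 9.99 − 7.331 = 2.659 mg/L.
D(3.13) = [0.253×28.19/(0.596−0.253)](e^(−0.253×3.13) − e^(−0.596×3.13)) + 2.659 e^(−0.596×3.13)
= 20.80 × (0.4530 − 0.1548) + 2.659 × 0.1548 = 6.612 mg/L.
DO = 9.99 − 6.612 = 3.378 mg/L.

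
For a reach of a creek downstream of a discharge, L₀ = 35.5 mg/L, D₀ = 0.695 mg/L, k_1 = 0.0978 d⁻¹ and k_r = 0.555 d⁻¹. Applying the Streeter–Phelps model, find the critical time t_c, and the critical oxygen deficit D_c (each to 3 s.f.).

With k_r/k_1 = 5.675 and 1 − D₀(k_r−k_1)/(k_1 L₀) = 0.9085,
t_c = ln(5.675 × 0.9085) / (0.555 − 0.0978) = ln(5.155) / 0.4572 = 1.640/0.4572 = 3.587 d.
D_c = (k_1/k_r) L₀ e^(−k_1 t_c) = (0.0978/0.555) × 35.5 × e^(−0.0978×3.587) = 0.1762 × 35.5 × 0.7041 = 4.405 mg/L.

t_c ≈ 3.59 d; D_c ≈ 4.40 mg/L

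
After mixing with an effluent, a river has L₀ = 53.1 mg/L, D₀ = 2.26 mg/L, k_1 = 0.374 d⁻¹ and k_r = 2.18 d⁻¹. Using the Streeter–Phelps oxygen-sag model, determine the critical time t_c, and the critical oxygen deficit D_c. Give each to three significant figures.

With k_r/k_1 = 5.829 and 1 − D₀(k_r−k_1)/(k_1 L₀) = 0.7945,
t_c = ln(5.829 × 0.7945) / (2.18 − 0.374) = ln(4.631) / 1.806 = 1.533/1.806 = 0.8487 d.
L(t_c) = L₀ e^(−k_1 t_c) = 53.1 × 0.7280 = 38.66 mg/L, and at the critical point k_r D_c = k_1 L, so D_c = (0.374/2.18) × 38.66 = 6.632 mg/L.

t_c ≈ 0.849 d; D_c ≈ 6.63 mg/L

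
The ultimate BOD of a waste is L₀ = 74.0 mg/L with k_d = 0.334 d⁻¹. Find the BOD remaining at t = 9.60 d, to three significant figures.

L_t = L₀ e^(−k_d t) = 74.0 × e^(−0.334×9.60) = 74.0 × 0.04050 = 2.997 mg/L.

L ≈ 3.00 mg/L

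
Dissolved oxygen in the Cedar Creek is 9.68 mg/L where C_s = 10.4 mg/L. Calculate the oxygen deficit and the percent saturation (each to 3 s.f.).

D = C_s − C = 10.4 − 9.68 = 0.720 mg/L.
% saturation = 9.68/10.4 × 100 = 93.1 %.

D ≈ 0.720 mg/L; 93.1 % saturation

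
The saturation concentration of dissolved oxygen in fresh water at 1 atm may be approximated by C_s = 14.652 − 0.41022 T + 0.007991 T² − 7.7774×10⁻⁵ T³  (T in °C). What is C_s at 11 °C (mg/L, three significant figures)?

C_s = 14.652 − 0.41022×11 + 0.007991×11² − 7.7774×10⁻⁵×11³ = 11.00 mg/L.

C_s ≈ 11.0 mg/L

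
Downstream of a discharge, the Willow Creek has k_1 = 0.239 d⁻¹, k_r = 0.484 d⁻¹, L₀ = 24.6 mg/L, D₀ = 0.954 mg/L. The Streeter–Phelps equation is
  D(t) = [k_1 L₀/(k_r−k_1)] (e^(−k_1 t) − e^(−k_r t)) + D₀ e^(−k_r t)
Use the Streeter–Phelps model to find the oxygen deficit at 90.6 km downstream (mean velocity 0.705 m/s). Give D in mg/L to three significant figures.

Travel time t = x/v = 90.6 km / (0.705 m/s) = 90600 m / 0.705 m/s = 128500 s = 1.487 d.
k_1 L₀/(k_r−k_1) = 0.239×24.6/(0.484−0.239) = 5.879/0.2450 = 24.00 mg/L.
e^(−k_1 t) = e^(−0.239×1.487) = 0.7008; e^(−k_r t) = e^(−0.484×1.487) = 0.4868.
D = 24.00 × (0.7008 − 0.4868) + 0.954 × 0.4868 = 5.136 + 0.4644 = 5.601 mg/L.

D ≈ 5.60 mg/L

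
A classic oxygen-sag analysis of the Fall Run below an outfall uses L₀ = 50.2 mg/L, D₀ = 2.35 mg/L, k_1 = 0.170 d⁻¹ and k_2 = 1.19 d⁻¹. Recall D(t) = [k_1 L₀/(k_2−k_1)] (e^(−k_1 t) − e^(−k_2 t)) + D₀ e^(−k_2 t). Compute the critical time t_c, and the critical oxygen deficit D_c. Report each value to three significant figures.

With k_2/k_1 = 7.000 and 1 − D₀(k_2−k_1)/(k_1 L₀) = 0.7191,
t_c = ln(7.000 × 0.7191) / (1.19 − 0.170) = ln(5.034) / 1.020 = 1.616/1.020 = 1.584 d.
L(t_c) = L₀ e^(−k_1 t_c) = 50.2 × 0.7639 = 38.35 mg/L, and at the critical point k_2 D_c = k_1 L, so D_c = (0.170/1.19) × 38.35 = 5.478 mg/L.

t_c ≈ 1.58 d; D_c ≈ 5.48 mg/L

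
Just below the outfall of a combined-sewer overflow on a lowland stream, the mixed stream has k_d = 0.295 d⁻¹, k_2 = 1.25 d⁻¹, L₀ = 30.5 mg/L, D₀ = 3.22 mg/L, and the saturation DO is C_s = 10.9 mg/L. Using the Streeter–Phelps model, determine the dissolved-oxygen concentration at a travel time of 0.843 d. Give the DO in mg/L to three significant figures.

k_d L₀/(k_2−k_d) = 0.295×30.5/(1.25−0.295) = 8.997/0.9550 = 9.421 mg/L.
e^(−k_d t) = e^(−0.295×0.8430) = 0.7798; e^(−k_2 t) = e^(−1.25×0.8430) = 0.3486.
D = 9.421 × (0.7798 − 0.3486) + 3.22 × 0.3486 = 4.063 + 1.123 = 5.185 mg/L.
DO = C_s − D = 10.9 − 5.185 = 5.715 mg/L.

DO ≈ 5.71 mg/L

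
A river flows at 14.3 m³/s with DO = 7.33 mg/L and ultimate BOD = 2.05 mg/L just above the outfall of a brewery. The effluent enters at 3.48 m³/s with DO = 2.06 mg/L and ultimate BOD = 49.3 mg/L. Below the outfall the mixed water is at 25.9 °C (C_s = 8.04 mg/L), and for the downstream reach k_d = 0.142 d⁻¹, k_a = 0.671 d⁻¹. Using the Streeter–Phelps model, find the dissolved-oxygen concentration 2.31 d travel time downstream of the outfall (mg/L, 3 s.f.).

DO ≈ 6.13 mg/L

Mixed DO = (14.3×7.33 + 3.48×2.06)/(14.3+3.48) = 112.0/17.78 = 6.299 mg/L.
Mixed L₀ = (14.3×2.05 + 3.48×49.3)/(17.78) = 200.9/17.78 = 11.30 mg/L.
Initial deficit D₀ = C_s − DO₀ = 8.04 − 6.299 = 1.741 mg/L.
D(2.31) = [0.142×11.30/(0.671−0.142)](e^(−0.142×2.31) − e^(−0.671×2.31)) + 1.741 e^(−0.671×2.31)
= 3.033 × (0.7203 − 0.2122) + 1.741 × 0.2122 = 1.911 mg/L.
DO = 8.04 − 1.911 = 6.129 mg/L.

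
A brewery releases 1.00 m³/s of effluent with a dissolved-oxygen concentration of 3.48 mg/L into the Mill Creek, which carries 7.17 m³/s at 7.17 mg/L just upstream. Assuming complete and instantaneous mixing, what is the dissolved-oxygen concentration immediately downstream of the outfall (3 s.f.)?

6.72 mg/L

Flow-weighted mixing: C = (Q_r C_r + Q_w C_w)/(Q_r + Q_w)
= (7.17×7.17 + 1.00×3.48)/(7.17 + 1.00) = 54.89/8.170 = 6.718 mg/L.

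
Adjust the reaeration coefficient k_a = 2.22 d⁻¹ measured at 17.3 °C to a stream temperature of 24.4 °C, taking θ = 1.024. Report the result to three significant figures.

k_a(T₂) = k_a(T₁) · θ^(T₂−T₁) = 2.22 × 1.024^(24.4−17.3)
= 2.22 × 1.024^7.10 = 2.22 × 1.183 = 2.627 d⁻¹.

k_a ≈ 2.63 d⁻¹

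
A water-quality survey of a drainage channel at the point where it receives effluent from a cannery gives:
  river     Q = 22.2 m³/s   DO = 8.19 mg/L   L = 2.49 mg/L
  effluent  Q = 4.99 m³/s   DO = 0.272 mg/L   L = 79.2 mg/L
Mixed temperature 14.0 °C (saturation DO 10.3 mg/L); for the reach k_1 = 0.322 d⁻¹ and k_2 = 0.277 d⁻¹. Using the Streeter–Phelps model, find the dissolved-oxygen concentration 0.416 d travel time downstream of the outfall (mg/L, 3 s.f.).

DO ≈ 5.17 mg/L

Mixed DO = (22.2×8.19 + 4.99×0.272)/(22.2+4.99) = 183.2/27.19 = 6.737 mg/L.
Mixed L₀ = (22.2×2.49 + 4.99×79.2)/(27.19) = 450.5/27.19 = 16.57 mg/L.
Initial deficit D₀ = C_s − DO₀ = 10.3 − 6.737 = 3.563 mg/L.
D(0.416) = [0.322×16.57/(0.277−0.322)](e^(−0.322×0.416) − e^(−0.277×0.416)) + 3.563 e^(−0.277×0.416)
= -118.6 × (0.8746 − 0.8912) + 3.563 × 0.8912 = 5.135 mg/L.
DO = 10.3 − 5.135 = 5.165 mg/L.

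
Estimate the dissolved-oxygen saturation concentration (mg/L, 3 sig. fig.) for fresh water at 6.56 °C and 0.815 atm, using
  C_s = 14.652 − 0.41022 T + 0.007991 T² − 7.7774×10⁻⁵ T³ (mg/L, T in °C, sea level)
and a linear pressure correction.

At sea level: C_s = 14.652 − 0.41022×6.56 + 0.007991×6.56² − 7.7774×10⁻⁵×6.56³ = 12.28 mg/L.
Pressure correction: C_s' = 12.28 × 0.815 = 10.01 mg/L.

C_s ≈ 10.0 mg/L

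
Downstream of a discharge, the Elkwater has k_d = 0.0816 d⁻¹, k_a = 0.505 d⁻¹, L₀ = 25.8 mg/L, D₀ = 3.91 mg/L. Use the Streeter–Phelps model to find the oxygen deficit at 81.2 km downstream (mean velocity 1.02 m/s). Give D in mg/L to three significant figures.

Travel time t = x/v = 81.2 km / (1.02 m/s) = 81200 m / 1.02 m/s = 79610 s = 0.9214 d.
k_d L₀/(k_a−k_d) = 0.0816×25.8/(0.505−0.0816) = 2.105/0.4234 = 4.972 mg/L.
e^(−k_d t) = e^(−0.0816×0.9214) = 0.9276; e^(−k_a t) = e^(−0.505×0.9214) = 0.6279.
D = 4.972 × (0.9276 − 0.6279) + 3.91 × 0.6279 = 1.490 + 2.455 = 3.945 mg/L.

D ≈ 3.95 mg/L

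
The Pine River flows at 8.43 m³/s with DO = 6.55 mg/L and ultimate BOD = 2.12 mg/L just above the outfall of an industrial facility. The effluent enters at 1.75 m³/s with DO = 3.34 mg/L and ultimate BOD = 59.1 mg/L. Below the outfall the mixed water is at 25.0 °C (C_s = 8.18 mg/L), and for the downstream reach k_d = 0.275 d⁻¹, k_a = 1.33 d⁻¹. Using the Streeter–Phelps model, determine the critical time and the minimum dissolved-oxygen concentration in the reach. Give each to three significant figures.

t_c ≈ 0.345 d; minimum DO ≈ 5.94 mg/L

Mixed DO = (8.43×6.55 + 1.75×3.34)/(8.43+1.75) = 61.06/10.18 = 5.998 mg/L.
Mixed L₀ = (8.43×2.12 + 1.75×59.1)/(10.18) = 121.3/10.18 = 11.92 mg/L.
Initial deficit D₀ = C_s − DO₀ = 8.18 − 5.998 = 2.182 mg/L.
t_c = (1/1.055) ln[(1.33/0.275)(1 − 2.182×1.055/(0.275×11.92))] = 0.9479 × ln(1.439) = 0.3449 d.
D_c = (0.275/1.33) × 11.92 × e^(−0.275×0.3449) = 0.2068 × 11.92 × 0.9095 = 2.241 mg/L.
Minimum DO = 8.18 − 2.241 = 5.939 mg/L.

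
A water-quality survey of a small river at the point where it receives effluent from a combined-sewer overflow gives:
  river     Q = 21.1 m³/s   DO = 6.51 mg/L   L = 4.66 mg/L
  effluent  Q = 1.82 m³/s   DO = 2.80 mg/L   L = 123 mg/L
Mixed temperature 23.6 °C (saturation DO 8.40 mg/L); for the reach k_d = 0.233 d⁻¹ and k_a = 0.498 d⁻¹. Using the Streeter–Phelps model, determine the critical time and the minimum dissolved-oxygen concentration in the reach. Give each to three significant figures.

Mixed DO = (21.1×6.51 + 1.82×2.80)/(21.1+1.82) = 142.5/22.92 = 6.215 mg/L.
Mixed L₀ = (21.1×4.66 + 1.82×123)/(22.92) = 322.2/22.92 = 14.06 mg/L.
Initial deficit D₀ = C_s − DO₀ = 8.40 − 6.215 = 2.185 mg/L.
t_c = (1/0.2650) ln[(0.498/0.233)(1 − 2.185×0.2650/(0.233×14.06))] = 3.774 × ln(1.760) = 2.132 d.
D_c = (0.233/0.498) × 14.06 × e^(−0.233×2.132) = 0.4679 × 14.06 × 0.6085 = 4.002 mg/L.
Minimum DO = 8.40 − 4.002 = 4.398 mg/L.

t_c ≈ 2.13 d; minimum DO ≈ 4.40 mg/L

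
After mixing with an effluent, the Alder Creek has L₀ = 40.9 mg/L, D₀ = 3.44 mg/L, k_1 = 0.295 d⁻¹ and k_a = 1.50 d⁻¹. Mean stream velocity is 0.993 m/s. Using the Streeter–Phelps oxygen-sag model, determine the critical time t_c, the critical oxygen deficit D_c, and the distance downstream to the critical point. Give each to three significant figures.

t_c ≈ 1.00 d; D_c ≈ 5.99 mg/L; x_c ≈ 85.8 km

t_c = [1/(k_a−k_1)] ln[(k_a/k_1)(1 − D₀(k_a−k_1)/(k_1 L₀))]
= [1/(1.50−0.295)] ln[(1.50/0.295)(1 − 3.44×1.205/(0.295×40.9))]
= (1/1.205) ln[5.085 × 0.6564] = 0.8299 × ln(3.338) = 0.8299 × 1.205 = 1.000 d.
D_c = (k_1/k_a) L₀ e^(−k_1 t_c) = (0.295/1.50) × 40.9 × e^(−0.295×1.000) = 0.1967 × 40.9 × 0.7445 = 5.988 mg/L.
x_c = v t_c = 0.993 m/s × 1.000 d × 86400 s/d = 85820 m ≈ 85.8 km.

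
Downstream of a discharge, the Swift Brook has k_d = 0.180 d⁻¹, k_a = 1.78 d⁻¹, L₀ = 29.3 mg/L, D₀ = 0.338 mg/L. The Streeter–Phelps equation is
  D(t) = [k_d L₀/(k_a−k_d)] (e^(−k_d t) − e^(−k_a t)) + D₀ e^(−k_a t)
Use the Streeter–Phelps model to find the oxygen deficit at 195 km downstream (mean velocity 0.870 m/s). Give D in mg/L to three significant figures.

D ≈ 2.04 mg/L

Travel time t = x/v = 195 km / (0.870 m/s) = 195000 m / 0.870 m/s = 224100 s = 2.594 d.
k_d L₀/(k_a−k_d) = 0.180×29.3/(1.78−0.180) = 5.274/1.600 = 3.296 mg/L.
e^(−k_d t) = e^(−0.180×2.594) = 0.6269; e^(−k_a t) = e^(−1.78×2.594) = 0.009876.
D = 3.296 × (0.6269 − 0.009876) + 0.338 × 0.009876 = 2.034 + 0.003338 = 2.037 mg/L.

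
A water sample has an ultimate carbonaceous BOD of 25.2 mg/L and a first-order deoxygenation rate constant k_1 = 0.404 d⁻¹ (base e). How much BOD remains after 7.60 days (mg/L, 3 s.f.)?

L ≈ 1.17 mg/L

L_t = L₀ e^(−k_1 t) = 25.2 × e^(−0.404×7.60) = 25.2 × 0.04640 = 1.169 mg/L.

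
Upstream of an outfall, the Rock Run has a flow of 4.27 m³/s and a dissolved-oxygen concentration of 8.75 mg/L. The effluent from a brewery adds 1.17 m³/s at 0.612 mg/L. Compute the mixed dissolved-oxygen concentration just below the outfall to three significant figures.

Flow-weighted mixing: C = (Q_r C_r + Q_w C_w)/(Q_r + Q_w)
= (4.27×8.75 + 1.17×0.612)/(4.27 + 1.17) = 38.08/5.440 = 7.000 mg/L.

7.00 mg/L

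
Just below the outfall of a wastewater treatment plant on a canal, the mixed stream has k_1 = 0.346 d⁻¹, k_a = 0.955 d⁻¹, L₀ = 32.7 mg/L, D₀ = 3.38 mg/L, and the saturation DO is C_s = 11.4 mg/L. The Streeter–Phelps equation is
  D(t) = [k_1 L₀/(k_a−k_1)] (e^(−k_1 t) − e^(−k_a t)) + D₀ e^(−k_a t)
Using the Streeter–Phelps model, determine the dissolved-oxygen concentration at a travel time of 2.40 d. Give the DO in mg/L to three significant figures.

k_1 L₀/(k_a−k_1) = 0.346×32.7/(0.955−0.346) = 11.31/0.6090 = 18.58 mg/L.
e^(−k_1 t) = e^(−0.346×2.400) = 0.4359; e^(−k_a t) = e^(−0.955×2.400) = 0.1011.
D = 18.58 × (0.4359 − 0.1011) + 3.38 × 0.1011 = 6.220 + 0.3416 = 6.562 mg/L.
DO = C_s − D = 11.4 − 6.562 = 4.838 mg/L.

DO ≈ 4.84 mg/L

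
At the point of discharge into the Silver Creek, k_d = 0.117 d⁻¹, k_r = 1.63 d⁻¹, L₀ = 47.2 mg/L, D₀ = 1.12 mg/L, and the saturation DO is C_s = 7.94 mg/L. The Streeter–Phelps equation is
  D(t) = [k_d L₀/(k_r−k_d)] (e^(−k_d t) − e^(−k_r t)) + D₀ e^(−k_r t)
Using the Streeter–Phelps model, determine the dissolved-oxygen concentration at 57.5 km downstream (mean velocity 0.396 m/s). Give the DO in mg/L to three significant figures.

DO ≈ 5.11 mg/L

Travel time t = x/v = 57.5 km / (0.396 m/s) = 57500 m / 0.396 m/s = 145200 s = 1.681 d.
k_d L₀/(k_r−k_d) = 0.117×47.2/(1.63−0.117) = 5.522/1.513 = 3.650 mg/L.
e^(−k_d t) = e^(−0.117×1.681) = 0.8215; e^(−k_r t) = e^(−1.63×1.681) = 0.06461.
D = 3.650 × (0.8215 − 0.06461) + 1.12 × 0.06461 = 2.763 + 0.07237 = 2.835 mg/L.
DO = C_s − D = 7.94 − 2.835 = 5.105 mg/L.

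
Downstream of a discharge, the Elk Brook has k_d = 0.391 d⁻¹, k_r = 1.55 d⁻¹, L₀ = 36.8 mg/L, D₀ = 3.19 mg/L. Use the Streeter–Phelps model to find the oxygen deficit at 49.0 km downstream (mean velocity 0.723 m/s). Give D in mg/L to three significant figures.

D ≈ 6.40 mg/L

Travel time t = x/v = 49.0 km / (0.723 m/s) = 49000 m / 0.723 m/s = 67770 s = 0.7844 d.
k_d L₀/(k_r−k_d) = 0.391×36.8/(1.55−0.391) = 14.39/1.159 = 12.41 mg/L.
e^(−k_d t) = e^(−0.391×0.7844) = 0.7359; e^(−k_r t) = e^(−1.55×0.7844) = 0.2965.
D = 12.41 × (0.7359 − 0.2965) + 3.19 × 0.2965 = 5.455 + 0.9457 = 6.401 mg/L.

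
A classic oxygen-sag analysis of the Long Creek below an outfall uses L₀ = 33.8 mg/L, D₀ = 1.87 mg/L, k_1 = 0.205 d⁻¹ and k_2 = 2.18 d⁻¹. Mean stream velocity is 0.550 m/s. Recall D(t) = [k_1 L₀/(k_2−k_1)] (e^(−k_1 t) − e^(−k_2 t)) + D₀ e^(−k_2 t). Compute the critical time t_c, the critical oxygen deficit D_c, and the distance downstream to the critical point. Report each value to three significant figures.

t_c ≈ 0.811 d; D_c ≈ 2.69 mg/L; x_c ≈ 38.6 km

t_c = [1/(k_2−k_1)] ln[(k_2/k_1)(1 − D₀(k_2−k_1)/(k_1 L₀))]
= [1/(2.18−0.205)] ln[(2.18/0.205)(1 − 1.87×1.975/(0.205×33.8))]
= (1/1.975) ln[10.63 × 0.4670] = 0.5063 × ln(4.966) = 0.5063 × 1.603 = 0.8115 d.
L(t_c) = L₀ e^(−k_1 t_c) = 33.8 × 0.8468 = 28.62 mg/L, and at the critical point k_2 D_c = k_1 L, so D_c = (0.205/2.18) × 28.62 = 2.691 mg/L.
x_c = v t_c = 0.550 m/s × 0.8115 d × 86400 s/d = 38560 m ≈ 38.6 km.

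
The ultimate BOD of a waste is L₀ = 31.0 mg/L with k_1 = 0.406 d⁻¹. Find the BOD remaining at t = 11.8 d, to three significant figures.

L_t = L₀ e^(−k_1 t) = 31.0 × e^(−0.406×11.8) = 31.0 × 0.008306 = 0.2575 mg/L.

L ≈ 0.257 mg/L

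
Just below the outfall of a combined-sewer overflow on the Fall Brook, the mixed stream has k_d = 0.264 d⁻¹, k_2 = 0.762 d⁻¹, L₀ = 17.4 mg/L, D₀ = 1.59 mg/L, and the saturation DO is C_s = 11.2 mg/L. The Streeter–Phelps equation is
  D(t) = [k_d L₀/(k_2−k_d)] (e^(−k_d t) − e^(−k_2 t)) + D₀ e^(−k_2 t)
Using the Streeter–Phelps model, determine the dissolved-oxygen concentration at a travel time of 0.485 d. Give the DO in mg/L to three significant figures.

DO ≈ 8.36 mg/L

k_d L₀/(k_2−k_d) = 0.264×17.4/(0.762−0.264) = 4.594/0.4980 = 9.224 mg/L.
e^(−k_d t) = e^(−0.264×0.4850) = 0.8798; e^(−k_2 t) = e^(−0.762×0.4850) = 0.6910.
D = 9.224 × (0.8798 − 0.6910) + 1.59 × 0.6910 = 1.741 + 1.099 = 2.840 mg/L.
DO = C_s − D = 11.2 − 2.840 = 8.360 mg/L.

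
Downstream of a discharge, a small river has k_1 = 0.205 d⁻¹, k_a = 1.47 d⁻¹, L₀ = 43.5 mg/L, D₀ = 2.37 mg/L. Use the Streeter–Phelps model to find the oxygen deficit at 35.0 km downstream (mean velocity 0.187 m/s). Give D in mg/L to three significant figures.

Travel time t = x/v = 35.0 km / (0.187 m/s) = 35000 m / 0.187 m/s = 187200 s = 2.166 d.
k_1 L₀/(k_a−k_1) = 0.205×43.5/(1.47−0.205) = 8.917/1.265 = 7.049 mg/L.
e^(−k_1 t) = e^(−0.205×2.166) = 0.6414; e^(−k_a t) = e^(−1.47×2.166) = 0.04140.
D = 7.049 × (0.6414 − 0.04140) + 2.37 × 0.04140 = 4.230 + 0.09812 = 4.328 mg/L.

D ≈ 4.33 mg/L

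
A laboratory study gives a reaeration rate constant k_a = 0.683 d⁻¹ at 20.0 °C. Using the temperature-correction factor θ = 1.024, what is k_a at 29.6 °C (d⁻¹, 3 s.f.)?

k_a(T₂) = k_a(T₁) · θ^(T₂−T₁) = 0.683 × 1.024^(29.6−20.0)
= 0.683 × 1.024^9.60 = 0.683 × 1.256 = 0.8576 d⁻¹.

k_a ≈ 0.858 d⁻¹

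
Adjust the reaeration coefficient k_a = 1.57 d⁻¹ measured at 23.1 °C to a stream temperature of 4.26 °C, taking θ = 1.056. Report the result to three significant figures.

k_a ≈ 0.562 d⁻¹

k_a(T₂) = k_a(T₁) · θ^(T₂−T₁) = 1.57 × 1.056^(4.26−23.1)
= 1.57 × 1.056^-18.8 = 1.57 × 0.3582 = 0.5624 d⁻¹.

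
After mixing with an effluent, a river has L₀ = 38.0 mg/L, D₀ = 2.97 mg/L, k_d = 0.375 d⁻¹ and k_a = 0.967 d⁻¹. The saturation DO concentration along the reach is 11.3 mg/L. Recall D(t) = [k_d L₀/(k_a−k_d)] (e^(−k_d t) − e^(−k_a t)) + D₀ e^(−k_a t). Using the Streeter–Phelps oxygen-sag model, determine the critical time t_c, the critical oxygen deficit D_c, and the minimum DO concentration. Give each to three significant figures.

t_c ≈ 1.38 d; D_c ≈ 8.79 mg/L; min DO ≈ 2.51 mg/L

With k_a/k_d = 2.579 and 1 − D₀(k_a−k_d)/(k_d L₀) = 0.8766,
t_c = ln(2.579 × 0.8766) / (0.967 − 0.375) = ln(2.260) / 0.5920 = 0.8156/0.5920 = 1.378 d.
D_c = (k_d/k_a) L₀ e^(−k_d t_c) = (0.375/0.967) × 38.0 × e^(−0.375×1.378) = 0.3878 × 38.0 × 0.5965 = 8.791 mg/L.
Minimum DO = C_s − D_c = 11.3 − 8.791 = 2.509 mg/L.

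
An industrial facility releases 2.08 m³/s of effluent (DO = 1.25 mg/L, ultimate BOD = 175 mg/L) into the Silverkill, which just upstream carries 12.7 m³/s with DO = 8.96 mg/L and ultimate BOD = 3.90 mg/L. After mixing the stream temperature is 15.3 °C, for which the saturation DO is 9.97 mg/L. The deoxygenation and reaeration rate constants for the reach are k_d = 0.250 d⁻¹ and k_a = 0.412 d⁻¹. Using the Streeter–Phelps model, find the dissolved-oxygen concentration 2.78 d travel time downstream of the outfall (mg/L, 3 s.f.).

DO ≈ 1.49 mg/L

Mixed DO = (12.7×8.96 + 2.08×1.25)/(12.7+2.08) = 116.4/14.78 = 7.875 mg/L.
Mixed L₀ = (12.7×3.90 + 2.08×175)/(14.78) = 413.5/14.78 = 27.98 mg/L.
Initial deficit D₀ = C_s − DO₀ = 9.97 − 7.875 = 2.095 mg/L.
D(2.78) = [0.250×27.98/(0.412−0.250)](e^(−0.250×2.78) − e^(−0.412×2.78)) + 2.095 e^(−0.412×2.78)
= 43.18 × (0.4991 − 0.3181) + 2.095 × 0.3181 = 8.480 mg/L.
DO = 9.97 − 8.480 = 1.490 mg/L.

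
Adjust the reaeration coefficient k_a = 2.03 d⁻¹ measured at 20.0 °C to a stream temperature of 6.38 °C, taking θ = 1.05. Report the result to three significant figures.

k_a(T₂) = k_a(T₁) · θ^(T₂−T₁) = 2.03 × 1.05^(6.38−20.0)
= 2.03 × 1.05^-13.6 = 2.03 × 0.5145 = 1.044 d⁻¹.

k_a ≈ 1.04 d⁻¹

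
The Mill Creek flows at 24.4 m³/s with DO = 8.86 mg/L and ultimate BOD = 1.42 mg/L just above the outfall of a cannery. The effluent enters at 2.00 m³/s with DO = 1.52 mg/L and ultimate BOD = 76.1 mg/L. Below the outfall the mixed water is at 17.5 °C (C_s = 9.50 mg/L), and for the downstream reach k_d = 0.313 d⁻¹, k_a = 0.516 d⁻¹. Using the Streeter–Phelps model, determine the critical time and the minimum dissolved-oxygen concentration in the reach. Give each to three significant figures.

t_c ≈ 1.89 d; minimum DO ≈ 7.12 mg/L

Mixed DO = (24.4×8.86 + 2.00×1.52)/(24.4+2.00) = 219.2/26.40 = 8.304 mg/L.
Mixed L₀ = (24.4×1.42 + 2.00×76.1)/(26.40) = 186.8/26.40 = 7.078 mg/L.
Initial deficit D₀ = C_s − DO₀ = 9.50 − 8.304 = 1.196 mg/L.
t_c = (1/0.2030) ln[(0.516/0.313)(1 − 1.196×0.2030/(0.313×7.078))] = 4.926 × ln(1.468) = 1.891 d.
D_c = (0.313/0.516) × 7.078 × e^(−0.313×1.891) = 0.6066 × 7.078 × 0.5533 = 2.376 mg/L.
Minimum DO = 9.50 − 2.376 = 7.124 mg/L.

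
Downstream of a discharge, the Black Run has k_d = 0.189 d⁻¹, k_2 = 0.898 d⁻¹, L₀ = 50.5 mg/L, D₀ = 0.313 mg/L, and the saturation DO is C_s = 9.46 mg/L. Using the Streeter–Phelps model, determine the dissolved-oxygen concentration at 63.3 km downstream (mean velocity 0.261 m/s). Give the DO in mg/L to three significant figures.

Travel time t = x/v = 63.3 km / (0.261 m/s) = 63300 m / 0.261 m/s = 242500 s = 2.807 d.
k_d L₀/(k_2−k_d) = 0.189×50.5/(0.898−0.189) = 9.544/0.7090 = 13.46 mg/L.
e^(−k_d t) = e^(−0.189×2.807) = 0.5883; e^(−k_2 t) = e^(−0.898×2.807) = 0.08040.
D = 13.46 × (0.5883 − 0.08040) + 0.313 × 0.08040 = 6.837 + 0.02517 = 6.862 mg/L.
DO = C_s − D = 9.46 − 6.862 = 2.598 mg/L.

DO ≈ 2.60 mg/L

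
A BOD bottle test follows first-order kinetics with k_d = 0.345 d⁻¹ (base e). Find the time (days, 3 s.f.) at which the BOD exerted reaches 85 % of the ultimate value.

y/L₀ = 1 − e^(−k_d t) = 0.85 ⇒ e^(−k_d t) = 0.150
t = −ln(0.150) / 0.345 = 1.897 / 0.345 = 5.499 d.

t ≈ 5.50 d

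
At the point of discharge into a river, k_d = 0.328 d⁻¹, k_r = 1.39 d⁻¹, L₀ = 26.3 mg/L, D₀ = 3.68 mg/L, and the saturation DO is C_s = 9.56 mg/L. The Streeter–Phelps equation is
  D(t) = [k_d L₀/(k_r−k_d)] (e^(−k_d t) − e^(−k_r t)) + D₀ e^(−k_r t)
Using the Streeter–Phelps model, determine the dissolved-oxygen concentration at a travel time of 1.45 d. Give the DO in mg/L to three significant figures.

k_d L₀/(k_r−k_d) = 0.328×26.3/(1.39−0.328) = 8.626/1.062 = 8.123 mg/L.
e^(−k_d t) = e^(−0.328×1.450) = 0.6215; e^(−k_r t) = e^(−1.39×1.450) = 0.1333.
D = 8.123 × (0.6215 − 0.1333) + 3.68 × 0.1333 = 3.966 + 0.4904 = 4.456 mg/L.
DO = C_s − D = 9.56 − 4.456 = 5.104 mg/L.

DO ≈ 5.10 mg/L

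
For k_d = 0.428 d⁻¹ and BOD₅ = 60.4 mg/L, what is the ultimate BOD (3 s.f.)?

L₀ ≈ 68.5 mg/L

BOD₅ = L₀(1 − e^(−5k_d)) ⇒ L₀ = BOD₅ / (1 − e^(−5×0.428))
= 60.4 / (1 − 0.1177) = 60.4 / 0.8823 = 68.45 mg/L.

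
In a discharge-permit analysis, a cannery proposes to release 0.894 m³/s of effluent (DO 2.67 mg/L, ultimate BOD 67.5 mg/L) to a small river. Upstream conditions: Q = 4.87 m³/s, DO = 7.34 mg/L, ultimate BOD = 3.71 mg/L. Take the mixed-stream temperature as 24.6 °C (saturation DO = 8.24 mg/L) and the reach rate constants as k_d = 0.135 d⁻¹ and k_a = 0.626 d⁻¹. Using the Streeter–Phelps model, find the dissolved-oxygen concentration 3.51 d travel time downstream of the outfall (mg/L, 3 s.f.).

DO ≈ 6.15 mg/L

Mixed DO = (4.87×7.34 + 0.894×2.67)/(4.87+0.894) = 38.13/5.764 = 6.616 mg/L.
Mixed L₀ = (4.87×3.71 + 0.894×67.5)/(5.764) = 78.41/5.764 = 13.60 mg/L.
Initial deficit D₀ = C_s − DO₀ = 8.24 − 6.616 = 1.624 mg/L.
D(3.51) = [0.135×13.60/(0.626−0.135)](e^(−0.135×3.51) − e^(−0.626×3.51)) + 1.624 e^(−0.626×3.51)
= 3.740 × (0.6226 − 0.1111) + 1.624 × 0.1111 = 2.094 mg/L.
DO = 8.24 − 2.094 = 6.146 mg/L.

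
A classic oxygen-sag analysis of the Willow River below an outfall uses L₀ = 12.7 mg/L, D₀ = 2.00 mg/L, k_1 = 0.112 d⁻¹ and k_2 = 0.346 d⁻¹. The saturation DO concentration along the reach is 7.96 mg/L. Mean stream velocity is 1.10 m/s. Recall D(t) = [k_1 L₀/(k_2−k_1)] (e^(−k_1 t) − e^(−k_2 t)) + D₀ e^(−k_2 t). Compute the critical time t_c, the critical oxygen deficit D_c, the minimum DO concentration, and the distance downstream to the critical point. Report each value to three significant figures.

With k_2/k_1 = 3.089 and 1 − D₀(k_2−k_1)/(k_1 L₀) = 0.6710,
t_c = ln(3.089 × 0.6710) / (0.346 − 0.112) = ln(2.073) / 0.2340 = 0.7289/0.2340 = 3.115 d.
D_c = (k_1/k_2) L₀ e^(−k_1 t_c) = (0.112/0.346) × 12.7 × e^(−0.112×3.115) = 0.3237 × 12.7 × 0.7055 = 2.900 mg/L.
Minimum DO = C_s − D_c = 7.96 − 2.900 = 5.060 mg/L.
x_c = v t_c = 1.10 m/s × 3.115 d × 86400 s/d = 296100 m ≈ 296 km.

t_c ≈ 3.12 d; D_c ≈ 2.90 mg/L; min DO ≈ 5.06 mg/L; x_c ≈ 296 km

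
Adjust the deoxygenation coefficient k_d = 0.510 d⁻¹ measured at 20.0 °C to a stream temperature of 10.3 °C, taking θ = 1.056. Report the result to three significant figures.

k_d ≈ 0.301 d⁻¹

k_d(T₂) = k_d(T₁) · θ^(T₂−T₁) = 0.510 × 1.056^(10.3−20.0)
= 0.510 × 1.056^-9.70 = 0.510 × 0.5895 = 0.3006 d⁻¹.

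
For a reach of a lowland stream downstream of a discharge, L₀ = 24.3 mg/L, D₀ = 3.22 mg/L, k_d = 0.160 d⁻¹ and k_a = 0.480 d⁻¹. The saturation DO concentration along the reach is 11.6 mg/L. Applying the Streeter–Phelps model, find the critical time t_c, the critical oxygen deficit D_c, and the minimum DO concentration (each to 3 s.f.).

With k_a/k_d = 3.000 and 1 − D₀(k_a−k_d)/(k_d L₀) = 0.7350,
t_c = ln(3.000 × 0.7350) / (0.480 − 0.160) = ln(2.205) / 0.3200 = 0.7907/0.3200 = 2.471 d.
D_c = (k_d/k_a) L₀ e^(−k_d t_c) = (0.160/0.480) × 24.3 × e^(−0.160×2.471) = 0.3333 × 24.3 × 0.6734 = 5.455 mg/L.
Minimum DO = C_s − D_c = 11.6 − 5.455 = 6.145 mg/L.

t_c ≈ 2.47 d; D_c ≈ 5.45 mg/L; min DO ≈ 6.15 mg/L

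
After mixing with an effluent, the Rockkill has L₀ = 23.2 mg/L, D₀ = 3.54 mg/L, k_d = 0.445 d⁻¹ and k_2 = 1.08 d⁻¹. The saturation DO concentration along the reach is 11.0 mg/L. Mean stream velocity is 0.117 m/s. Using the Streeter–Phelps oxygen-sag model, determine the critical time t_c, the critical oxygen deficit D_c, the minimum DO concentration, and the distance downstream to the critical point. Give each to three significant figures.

t_c ≈ 1.01 d; D_c ≈ 6.10 mg/L; min DO ≈ 4.90 mg/L; x_c ≈ 10.2 km

With k_2/k_d = 2.427 and 1 − D₀(k_2−k_d)/(k_d L₀) = 0.7823,
t_c = ln(2.427 × 0.7823) / (1.08 − 0.445) = ln(1.899) / 0.6350 = 0.6411/0.6350 = 1.010 d.
L(t_c) = L₀ e^(−k_d t_c) = 23.2 × 0.6381 = 14.80 mg/L, and at the critical point k_2 D_c = k_d L, so D_c = (0.445/1.08) × 14.80 = 6.100 mg/L.
Minimum DO = C_s − D_c = 11.0 − 6.100 = 4.900 mg/L.
x_c = v t_c = 0.117 m/s × 1.010 d × 86400 s/d = 10210 m ≈ 10.2 km.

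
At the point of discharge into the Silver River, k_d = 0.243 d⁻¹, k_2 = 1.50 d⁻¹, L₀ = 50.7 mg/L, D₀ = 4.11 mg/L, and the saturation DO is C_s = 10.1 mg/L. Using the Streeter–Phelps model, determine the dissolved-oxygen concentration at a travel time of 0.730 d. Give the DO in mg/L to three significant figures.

DO ≈ 3.80 mg/L

k_d L₀/(k_2−k_d) = 0.243×50.7/(1.50−0.243) = 12.32/1.257 = 9.801 mg/L.
e^(−k_d t) = e^(−0.243×0.7300) = 0.8375; e^(−k_2 t) = e^(−1.50×0.7300) = 0.3345.
D = 9.801 × (0.8375 − 0.3345) + 4.11 × 0.3345 = 4.929 + 1.375 = 6.304 mg/L.
DO = C_s − D = 10.1 − 6.304 = 3.796 mg/L.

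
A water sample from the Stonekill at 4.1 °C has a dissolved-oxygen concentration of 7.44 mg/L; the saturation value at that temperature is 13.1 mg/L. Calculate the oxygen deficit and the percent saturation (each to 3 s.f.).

D = C_s − C = 13.1 − 7.44 = 5.66 mg/L.
% saturation = 7.44/13.1 × 100 = 56.8 %.

D ≈ 5.66 mg/L; 56.8 % saturation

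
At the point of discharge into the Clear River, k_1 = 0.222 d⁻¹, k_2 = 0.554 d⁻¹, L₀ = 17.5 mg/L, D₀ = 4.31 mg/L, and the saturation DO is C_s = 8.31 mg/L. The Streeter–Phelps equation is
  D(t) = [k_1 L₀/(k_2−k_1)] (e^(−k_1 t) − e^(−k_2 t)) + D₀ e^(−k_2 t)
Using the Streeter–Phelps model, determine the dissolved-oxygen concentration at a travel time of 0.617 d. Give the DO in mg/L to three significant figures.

DO ≈ 3.36 mg/L

k_1 L₀/(k_2−k_1) = 0.222×17.5/(0.554−0.222) = 3.885/0.3320 = 11.70 mg/L.
e^(−k_1 t) = e^(−0.222×0.6170) = 0.8720; e^(−k_2 t) = e^(−0.554×0.6170) = 0.7105.
D = 11.70 × (0.8720 − 0.7105) + 4.31 × 0.7105 = 1.890 + 3.062 = 4.952 mg/L.
DO = C_s − D = 8.31 − 4.952 = 3.358 mg/L.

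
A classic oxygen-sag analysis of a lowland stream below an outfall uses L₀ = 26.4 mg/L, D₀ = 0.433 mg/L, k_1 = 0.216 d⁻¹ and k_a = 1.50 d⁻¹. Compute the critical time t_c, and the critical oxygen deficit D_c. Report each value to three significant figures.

t_c ≈ 1.43 d; D_c ≈ 2.79 mg/L

With k_a/k_1 = 6.944 and 1 − D₀(k_a−k_1)/(k_1 L₀) = 0.9025,
t_c = ln(6.944 × 0.9025) / (1.50 − 0.216) = ln(6.267) / 1.284 = 1.835/1.284 = 1.429 d.
D_c = (k_1/k_a) L₀ e^(−k_1 t_c) = (0.216/1.50) × 26.4 × e^(−0.216×1.429) = 0.1440 × 26.4 × 0.7344 = 2.792 mg/L.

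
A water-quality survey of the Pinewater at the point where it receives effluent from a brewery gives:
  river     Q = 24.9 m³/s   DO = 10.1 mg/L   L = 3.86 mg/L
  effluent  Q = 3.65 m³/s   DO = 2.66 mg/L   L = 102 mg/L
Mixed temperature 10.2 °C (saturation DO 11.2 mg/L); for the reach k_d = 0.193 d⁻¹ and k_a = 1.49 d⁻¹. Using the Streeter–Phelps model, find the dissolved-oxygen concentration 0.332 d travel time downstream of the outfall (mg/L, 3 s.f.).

Mixed DO = (24.9×10.1 + 3.65×2.66)/(24.9+3.65) = 261.2/28.55 = 9.149 mg/L.
Mixed L₀ = (24.9×3.86 + 3.65×102)/(28.55) = 468.4/28.55 = 16.41 mg/L.
Initial deficit D₀ = C_s − DO₀ = 11.2 − 9.149 = 2.051 mg/L.
D(0.332) = [0.193×16.41/(1.49−0.193)](e^(−0.193×0.332) − e^(−1.49×0.332)) + 2.051 e^(−1.49×0.332)
= 2.441 × (0.9379 − 0.6098) + 2.051 × 0.6098 = 2.052 mg/L.
DO = 11.2 − 2.052 = 9.148 mg/L.

DO ≈ 9.15 mg/L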